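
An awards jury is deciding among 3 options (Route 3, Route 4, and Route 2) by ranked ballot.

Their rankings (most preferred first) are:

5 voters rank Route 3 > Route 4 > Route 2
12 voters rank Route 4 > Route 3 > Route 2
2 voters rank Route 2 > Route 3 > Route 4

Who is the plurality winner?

Route 4

First-place vote totals:
  Route 3: 5
  Route 4: 12
  Route 2: 2
Route 4 has the most first-place votes.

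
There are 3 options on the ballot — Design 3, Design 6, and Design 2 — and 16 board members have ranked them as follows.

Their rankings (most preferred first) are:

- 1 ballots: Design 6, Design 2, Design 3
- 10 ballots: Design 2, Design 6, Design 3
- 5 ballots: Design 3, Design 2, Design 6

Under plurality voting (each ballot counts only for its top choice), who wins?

Design 2

First-place vote totals:
  Design 3: 5
  Design 6: 1
  Design 2: 10
Design 2 has the most first-place votes.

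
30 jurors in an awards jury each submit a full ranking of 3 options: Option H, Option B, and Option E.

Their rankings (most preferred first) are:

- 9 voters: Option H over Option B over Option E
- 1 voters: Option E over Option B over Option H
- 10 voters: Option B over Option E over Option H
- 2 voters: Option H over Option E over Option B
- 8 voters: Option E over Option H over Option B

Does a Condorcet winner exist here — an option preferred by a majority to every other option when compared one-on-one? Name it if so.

Head-to-head results (30 voters total):
Option H vs Option B: Option H wins 19–11.
Option H vs Option E: Option E wins 19–11.
Option B vs Option E: Option B wins 19–11.
No candidate beats all others: Option H beats Option B beats Option E beats Option H, a majority cycle.

None — there is no Condorcet winner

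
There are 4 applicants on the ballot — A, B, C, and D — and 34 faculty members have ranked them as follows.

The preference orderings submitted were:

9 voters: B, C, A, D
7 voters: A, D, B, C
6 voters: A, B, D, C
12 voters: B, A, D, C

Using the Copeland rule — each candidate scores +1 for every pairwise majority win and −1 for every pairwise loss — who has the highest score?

B

Pairwise results:
  A vs B: B wins 21–13.
  A vs C: A wins 25–9.
  A vs D: A wins 34–0.
  B vs C: B wins 34–0.
  B vs D: B wins 27–7.
  C vs D: D wins 25–9.
Copeland scores (wins − losses):
  A: 2 − 1 = 1
  B: 3 − 0 = 3
  C: 0 − 3 = -3
  D: 1 − 2 = -1
B has the best Copeland score.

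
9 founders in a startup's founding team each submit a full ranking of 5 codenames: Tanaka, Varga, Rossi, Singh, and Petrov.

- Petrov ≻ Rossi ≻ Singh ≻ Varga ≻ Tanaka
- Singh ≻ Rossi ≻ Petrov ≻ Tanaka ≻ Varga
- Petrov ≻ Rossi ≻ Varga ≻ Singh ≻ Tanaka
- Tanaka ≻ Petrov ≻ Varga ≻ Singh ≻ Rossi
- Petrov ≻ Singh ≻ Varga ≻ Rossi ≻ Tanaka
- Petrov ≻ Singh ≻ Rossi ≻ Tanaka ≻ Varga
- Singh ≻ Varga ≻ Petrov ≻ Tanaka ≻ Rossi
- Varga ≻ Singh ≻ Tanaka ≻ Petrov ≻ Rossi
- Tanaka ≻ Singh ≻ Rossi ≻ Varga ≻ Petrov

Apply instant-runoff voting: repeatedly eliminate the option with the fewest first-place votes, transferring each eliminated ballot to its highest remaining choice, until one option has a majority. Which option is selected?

Round 1: Petrov 4, Tanaka 2, Singh 2, Varga 1, Rossi 0. Rossi has the fewest and is eliminated.
Round 2: Petrov 4, Tanaka 2, Singh 2, Varga 1. Varga has the fewest and is eliminated.
Round 3: Petrov 4, Singh 3, Tanaka 2. Tanaka has the fewest and is eliminated.
Round 4: Petrov 5, Singh 4. Petrov has a majority.

Petrov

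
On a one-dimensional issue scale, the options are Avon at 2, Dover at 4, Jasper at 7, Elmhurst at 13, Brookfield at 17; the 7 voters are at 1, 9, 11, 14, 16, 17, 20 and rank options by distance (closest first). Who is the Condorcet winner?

Elmhurst

With single-peaked preferences on a line, the Condorcet winner is the candidate closest to the median voter.
The median voter (position 14) is closest to Elmhurst at 13.
Check: Elmhurst vs Brookfield — voters closer to Elmhurst: 4 of 7.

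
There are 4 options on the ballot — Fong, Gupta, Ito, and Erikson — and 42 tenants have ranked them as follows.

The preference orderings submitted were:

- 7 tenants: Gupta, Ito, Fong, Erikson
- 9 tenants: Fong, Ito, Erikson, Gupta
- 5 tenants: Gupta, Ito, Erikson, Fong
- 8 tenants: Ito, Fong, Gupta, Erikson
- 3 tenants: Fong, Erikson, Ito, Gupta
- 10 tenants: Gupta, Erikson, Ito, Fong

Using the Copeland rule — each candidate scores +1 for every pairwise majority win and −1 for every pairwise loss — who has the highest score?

Gupta

Pairwise results:
  Fong vs Gupta: Gupta wins 22–20.
  Fong vs Ito: Ito wins 30–12.
  Fong vs Erikson: Fong wins 27–15.
  Gupta vs Ito: Gupta wins 22–20.
  Gupta vs Erikson: Gupta wins 30–12.
  Ito vs Erikson: Ito wins 29–13.
Copeland scores (wins − losses):
  Fong: 1 − 2 = -1
  Gupta: 3 − 0 = 3
  Ito: 2 − 1 = 1
  Erikson: 0 − 3 = -3
Gupta has the best Copeland score.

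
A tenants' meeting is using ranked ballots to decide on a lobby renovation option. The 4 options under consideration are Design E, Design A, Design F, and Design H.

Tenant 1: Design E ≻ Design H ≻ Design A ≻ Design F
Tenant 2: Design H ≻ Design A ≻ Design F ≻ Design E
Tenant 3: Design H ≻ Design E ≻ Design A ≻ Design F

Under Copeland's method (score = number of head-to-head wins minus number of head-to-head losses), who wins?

Design H

Pairwise results:
  Design E vs Design A: Design E wins 2–1.
  Design E vs Design F: Design E wins 2–1.
  Design E vs Design H: Design H wins 2–1.
  Design A vs Design F: Design A wins 3–0.
  Design A vs Design H: Design H wins 3–0.
  Design F vs Design H: Design H wins 3–0.
Copeland scores (wins − losses):
  Design E: 2 − 1 = 1
  Design A: 1 − 2 = -1
  Design F: 0 − 3 = -3
  Design H: 3 − 0 = 3
Design H has the best Copeland score.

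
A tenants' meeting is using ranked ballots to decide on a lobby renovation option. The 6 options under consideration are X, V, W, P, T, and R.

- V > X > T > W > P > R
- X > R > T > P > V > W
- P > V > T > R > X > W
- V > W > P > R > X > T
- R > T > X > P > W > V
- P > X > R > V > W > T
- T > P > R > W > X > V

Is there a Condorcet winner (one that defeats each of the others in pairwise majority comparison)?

Head-to-head results (7 voters total):
X vs V: X wins 4–3.
X vs W: X wins 5–2.
X vs P: P wins 4–3.
X vs T: X wins 4–3.
X vs R: R wins 4–3.
V vs W: V wins 5–2.
V vs P: P wins 5–2.
V vs T: V wins 4–3.
V vs R: R wins 4–3.
W vs P: P wins 5–2.
W vs T: T wins 5–2.
W vs R: R wins 5–2.
P vs T: T wins 4–3.
P vs R: P wins 5–2.
T vs R: R wins 4–3.
No candidate beats all others: X beats T beats P beats X, a majority cycle.

No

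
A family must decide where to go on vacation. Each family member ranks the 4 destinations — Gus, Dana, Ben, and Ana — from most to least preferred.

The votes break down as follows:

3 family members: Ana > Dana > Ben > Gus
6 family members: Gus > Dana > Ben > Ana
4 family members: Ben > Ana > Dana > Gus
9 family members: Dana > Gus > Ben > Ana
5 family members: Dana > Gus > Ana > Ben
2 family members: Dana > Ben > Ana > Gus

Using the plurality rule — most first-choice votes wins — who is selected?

First-place vote totals:
  Gus: 6
  Dana: 16
  Ben: 4
  Ana: 3
Dana has the most first-place votes.

Dana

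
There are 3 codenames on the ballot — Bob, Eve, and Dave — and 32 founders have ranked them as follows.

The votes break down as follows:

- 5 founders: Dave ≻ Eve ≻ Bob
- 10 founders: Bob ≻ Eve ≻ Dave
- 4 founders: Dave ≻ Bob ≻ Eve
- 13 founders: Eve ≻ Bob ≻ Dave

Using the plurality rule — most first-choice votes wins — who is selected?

First-place vote totals:
  Bob: 10
  Eve: 13
  Dave: 9
Eve has the most first-place votes.

Eve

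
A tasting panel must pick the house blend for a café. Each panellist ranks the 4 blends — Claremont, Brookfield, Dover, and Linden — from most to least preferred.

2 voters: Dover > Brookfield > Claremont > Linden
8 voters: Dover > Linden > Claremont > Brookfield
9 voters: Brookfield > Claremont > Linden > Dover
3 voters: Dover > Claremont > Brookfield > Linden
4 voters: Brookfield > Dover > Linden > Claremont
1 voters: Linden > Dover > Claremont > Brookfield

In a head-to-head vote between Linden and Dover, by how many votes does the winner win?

7

Ballots ranking Linden above Dover: 9+1 = 10.
Ballots ranking Dover above Linden: 2+8+3+4 = 17.
Dover wins 17–10, a margin of 7.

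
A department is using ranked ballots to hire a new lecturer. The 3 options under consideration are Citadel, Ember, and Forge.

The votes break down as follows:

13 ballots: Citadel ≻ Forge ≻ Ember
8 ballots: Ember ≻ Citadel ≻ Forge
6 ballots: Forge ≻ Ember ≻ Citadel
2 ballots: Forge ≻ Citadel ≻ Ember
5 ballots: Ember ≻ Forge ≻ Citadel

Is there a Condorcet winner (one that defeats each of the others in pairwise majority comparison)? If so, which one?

None — there is no Condorcet winner

Head-to-head results (34 voters total):
Citadel vs Ember: Ember wins 19–15.
Citadel vs Forge: Citadel wins 21–13.
Ember vs Forge: Forge wins 21–13.
No candidate beats all others: Citadel beats Forge beats Ember beats Citadel, a majority cycle.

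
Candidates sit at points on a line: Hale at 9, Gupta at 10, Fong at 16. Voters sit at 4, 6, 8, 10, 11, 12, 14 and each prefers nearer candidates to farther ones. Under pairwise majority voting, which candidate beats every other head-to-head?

With single-peaked preferences on a line, the Condorcet winner is the candidate closest to the median voter.
The median voter (position 10) is closest to Gupta at 10.
Check: Gupta vs Hale — voters closer to Gupta: 4 of 7.

Gupta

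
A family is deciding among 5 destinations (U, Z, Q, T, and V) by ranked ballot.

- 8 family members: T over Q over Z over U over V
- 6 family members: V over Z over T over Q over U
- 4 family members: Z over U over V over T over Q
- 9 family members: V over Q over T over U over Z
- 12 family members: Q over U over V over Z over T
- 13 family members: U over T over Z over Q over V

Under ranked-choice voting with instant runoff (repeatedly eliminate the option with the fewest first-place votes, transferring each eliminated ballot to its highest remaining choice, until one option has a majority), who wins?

Round 1: V 15, U 13, Q 12, T 8, Z 4. Z has the fewest and is eliminated.
Round 2: U 17, V 15, Q 12, T 8. T has the fewest and is eliminated.
Round 3: Q 20, U 17, V 15. V has the fewest and is eliminated.
Round 4: Q 35, U 17. Q has a majority.

Q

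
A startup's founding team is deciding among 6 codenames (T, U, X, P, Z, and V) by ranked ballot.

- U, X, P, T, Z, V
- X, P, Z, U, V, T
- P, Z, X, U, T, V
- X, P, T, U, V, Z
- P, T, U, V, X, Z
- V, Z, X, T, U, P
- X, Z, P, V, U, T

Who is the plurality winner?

X

First-place vote totals:
  T: 0
  U: 1
  X: 3
  P: 2
  Z: 0
  V: 1
X has the most first-place votes.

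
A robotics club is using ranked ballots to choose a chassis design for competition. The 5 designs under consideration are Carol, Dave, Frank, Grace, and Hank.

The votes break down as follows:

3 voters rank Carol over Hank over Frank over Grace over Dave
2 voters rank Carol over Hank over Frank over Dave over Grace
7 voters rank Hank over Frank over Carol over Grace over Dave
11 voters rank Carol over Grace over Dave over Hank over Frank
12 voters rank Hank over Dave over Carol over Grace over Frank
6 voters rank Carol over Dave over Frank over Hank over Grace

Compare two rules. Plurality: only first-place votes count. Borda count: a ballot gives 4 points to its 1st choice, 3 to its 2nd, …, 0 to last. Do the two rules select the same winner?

Yes

Plurality first-place counts: Carol 22, Dave 0, Frank 0, Grace 0, Hank 19 → Carol.
Borda totals: Carol 126, Dave 78, Frank 43, Grace 55, Hank 108 → Carol.
The two rules agree on Carol.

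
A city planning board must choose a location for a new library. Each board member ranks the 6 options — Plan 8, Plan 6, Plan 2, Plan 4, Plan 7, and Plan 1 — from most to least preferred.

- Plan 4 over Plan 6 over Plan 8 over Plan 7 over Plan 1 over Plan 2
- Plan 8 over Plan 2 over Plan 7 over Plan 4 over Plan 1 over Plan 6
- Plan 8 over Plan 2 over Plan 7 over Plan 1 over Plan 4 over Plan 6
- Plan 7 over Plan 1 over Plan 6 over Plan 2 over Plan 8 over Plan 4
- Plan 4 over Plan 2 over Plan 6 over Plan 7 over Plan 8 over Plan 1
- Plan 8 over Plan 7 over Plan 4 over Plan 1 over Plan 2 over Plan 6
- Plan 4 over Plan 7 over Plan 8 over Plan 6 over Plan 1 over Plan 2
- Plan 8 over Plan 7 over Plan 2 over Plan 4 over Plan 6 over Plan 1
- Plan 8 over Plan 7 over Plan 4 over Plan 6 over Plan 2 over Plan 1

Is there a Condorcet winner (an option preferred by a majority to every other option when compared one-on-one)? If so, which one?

Head-to-head results (9 voters total):
Plan 8 vs Plan 6: Plan 8 wins 6–3.
Plan 8 vs Plan 2: Plan 8 wins 7–2.
Plan 8 vs Plan 4: Plan 8 wins 6–3.
Plan 8 vs Plan 7: Plan 8 wins 6–3.
Plan 8 vs Plan 1: Plan 8 wins 8–1.
Plan 6 vs Plan 2: Plan 2 wins 5–4.
Plan 6 vs Plan 4: Plan 4 wins 8–1.
Plan 6 vs Plan 7: Plan 7 wins 7–2.
Plan 6 vs Plan 1: Plan 6 wins 5–4.
Plan 2 vs Plan 4: Plan 4 wins 5–4.
Plan 2 vs Plan 7: Plan 7 wins 6–3.
Plan 2 vs Plan 1: Plan 2 wins 5–4.
Plan 4 vs Plan 7: Plan 7 wins 6–3.
Plan 4 vs Plan 1: Plan 4 wins 7–2.
Plan 7 vs Plan 1: Plan 7 wins 9–0.
Plan 8 beats each rival — Plan 6 (6–3), Plan 2 (7–2), Plan 4 (6–3), Plan 7 (6–3), Plan 1 (8–1) — so Plan 8 is the Condorcet winner.

Plan 8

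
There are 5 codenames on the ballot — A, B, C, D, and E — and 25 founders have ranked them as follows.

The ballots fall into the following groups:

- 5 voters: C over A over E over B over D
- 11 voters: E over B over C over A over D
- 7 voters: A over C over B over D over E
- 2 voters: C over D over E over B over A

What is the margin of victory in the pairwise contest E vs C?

3

Ballots ranking E above C: 11.
Ballots ranking C above E: 5+7+2 = 14.
C wins 14–11, a margin of 3.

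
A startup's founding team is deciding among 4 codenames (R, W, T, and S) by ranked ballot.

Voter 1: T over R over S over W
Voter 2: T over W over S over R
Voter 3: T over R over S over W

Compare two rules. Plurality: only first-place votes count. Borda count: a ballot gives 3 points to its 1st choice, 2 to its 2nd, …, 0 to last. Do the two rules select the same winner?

Plurality first-place counts: R 0, W 0, T 3, S 0 → T.
Borda totals: R 4, W 2, T 9, S 3 → T.
The two rules agree on T.

Yes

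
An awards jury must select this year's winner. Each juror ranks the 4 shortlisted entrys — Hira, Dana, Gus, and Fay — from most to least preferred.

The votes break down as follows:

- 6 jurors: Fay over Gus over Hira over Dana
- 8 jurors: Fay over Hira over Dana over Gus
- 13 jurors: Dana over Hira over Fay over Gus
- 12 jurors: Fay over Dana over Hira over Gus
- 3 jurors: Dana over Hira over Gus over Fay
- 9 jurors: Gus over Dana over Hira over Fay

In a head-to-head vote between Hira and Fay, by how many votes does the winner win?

1

Ballots ranking Hira above Fay: 13+3+9 = 25.
Ballots ranking Fay above Hira: 6+8+12 = 26.
Fay wins 26–25, a margin of 1.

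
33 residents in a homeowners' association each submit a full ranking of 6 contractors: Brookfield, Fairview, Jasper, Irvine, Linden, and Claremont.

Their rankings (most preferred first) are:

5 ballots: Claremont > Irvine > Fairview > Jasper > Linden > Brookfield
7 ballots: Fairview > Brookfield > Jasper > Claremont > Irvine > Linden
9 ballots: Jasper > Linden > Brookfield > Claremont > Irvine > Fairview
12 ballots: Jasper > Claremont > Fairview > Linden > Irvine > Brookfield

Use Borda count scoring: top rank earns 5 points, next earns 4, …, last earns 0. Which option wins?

Borda scores:
  Brookfield: 5·0 + 7·4 + 9·3 + 12·0 = 55
  Fairview: 5·3 + 7·5 + 9·0 + 12·3 = 86
  Jasper: 5·2 + 7·3 + 9·5 + 12·5 = 136
  Irvine: 5·4 + 7·1 + 9·1 + 12·1 = 48
  Linden: 5·1 + 7·0 + 9·4 + 12·2 = 65
  Claremont: 5·5 + 7·2 + 9·2 + 12·4 = 105
Jasper has the highest total.

Jasper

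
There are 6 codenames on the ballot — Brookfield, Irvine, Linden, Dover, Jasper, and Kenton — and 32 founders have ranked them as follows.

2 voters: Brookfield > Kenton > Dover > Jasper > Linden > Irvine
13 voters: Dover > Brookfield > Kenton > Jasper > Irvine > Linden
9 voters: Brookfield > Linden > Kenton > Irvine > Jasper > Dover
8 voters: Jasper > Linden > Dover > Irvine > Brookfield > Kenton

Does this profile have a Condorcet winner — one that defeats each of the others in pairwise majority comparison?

No

Head-to-head results (32 voters total):
Brookfield vs Irvine: Brookfield wins 24–8.
Brookfield vs Linden: Brookfield wins 24–8.
Brookfield vs Dover: Dover wins 21–11.
Brookfield vs Jasper: Brookfield wins 24–8.
Brookfield vs Kenton: Brookfield wins 32–0.
Irvine vs Linden: Linden wins 19–13.
Irvine vs Dover: Dover wins 23–9.
Irvine vs Jasper: Jasper wins 23–9.
Irvine vs Kenton: Kenton wins 24–8.
Linden vs Dover: Linden wins 17–15.
Linden vs Jasper: Jasper wins 23–9.
Linden vs Kenton: Linden wins 17–15.
Dover vs Jasper: Jasper wins 17–15.
Dover vs Kenton: Dover wins 21–11.
Jasper vs Kenton: Kenton wins 24–8.
No candidate beats all others: Brookfield beats Linden beats Dover beats Brookfield, a majority cycle.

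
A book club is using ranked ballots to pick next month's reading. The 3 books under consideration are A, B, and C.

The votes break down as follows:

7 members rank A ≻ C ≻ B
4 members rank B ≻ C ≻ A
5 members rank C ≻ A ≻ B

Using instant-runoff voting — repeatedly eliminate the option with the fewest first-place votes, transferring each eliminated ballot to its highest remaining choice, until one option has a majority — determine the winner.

C

Round 1: A 7, C 5, B 4. B has the fewest and is eliminated.
Round 2: C 9, A 7. C has a majority.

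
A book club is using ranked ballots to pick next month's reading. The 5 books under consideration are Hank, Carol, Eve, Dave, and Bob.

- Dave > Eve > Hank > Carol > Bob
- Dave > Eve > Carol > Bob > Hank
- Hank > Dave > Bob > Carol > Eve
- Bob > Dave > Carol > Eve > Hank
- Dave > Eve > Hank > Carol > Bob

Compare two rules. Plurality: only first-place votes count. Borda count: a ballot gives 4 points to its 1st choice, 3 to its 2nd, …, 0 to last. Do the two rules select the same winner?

Yes

Plurality first-place counts: Hank 1, Carol 0, Eve 0, Dave 3, Bob 1 → Dave.
Borda totals: Hank 8, Carol 7, Eve 10, Dave 18, Bob 7 → Dave.
The two rules agree on Dave.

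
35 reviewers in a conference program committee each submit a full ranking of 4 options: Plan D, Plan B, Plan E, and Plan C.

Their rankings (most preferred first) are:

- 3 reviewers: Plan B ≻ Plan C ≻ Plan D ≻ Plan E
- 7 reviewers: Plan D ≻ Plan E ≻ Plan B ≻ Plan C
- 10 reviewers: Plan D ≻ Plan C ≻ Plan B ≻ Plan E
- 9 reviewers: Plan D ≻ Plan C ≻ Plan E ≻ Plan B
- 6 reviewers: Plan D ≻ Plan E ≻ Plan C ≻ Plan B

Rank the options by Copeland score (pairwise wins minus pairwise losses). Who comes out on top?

Plan D

Pairwise results:
  Plan D vs Plan B: Plan D wins 32–3.
  Plan D vs Plan E: Plan D wins 35–0.
  Plan D vs Plan C: Plan D wins 32–3.
  Plan B vs Plan E: Plan E wins 22–13.
  Plan B vs Plan C: Plan C wins 25–10.
  Plan E vs Plan C: Plan C wins 22–13.
Copeland scores (wins − losses):
  Plan D: 3 − 0 = 3
  Plan B: 0 − 3 = -3
  Plan E: 1 − 2 = -1
  Plan C: 2 − 1 = 1
Plan D has the best Copeland score.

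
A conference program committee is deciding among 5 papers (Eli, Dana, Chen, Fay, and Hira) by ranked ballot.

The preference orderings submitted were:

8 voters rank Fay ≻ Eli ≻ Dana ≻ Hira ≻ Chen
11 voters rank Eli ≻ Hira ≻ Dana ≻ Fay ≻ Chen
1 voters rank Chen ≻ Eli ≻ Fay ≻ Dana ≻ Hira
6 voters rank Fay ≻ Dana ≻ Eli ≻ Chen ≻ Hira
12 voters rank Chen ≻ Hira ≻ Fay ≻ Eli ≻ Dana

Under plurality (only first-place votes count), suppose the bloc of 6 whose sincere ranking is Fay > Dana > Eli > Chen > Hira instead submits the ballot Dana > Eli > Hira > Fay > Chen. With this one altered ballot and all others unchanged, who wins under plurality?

First-place totals with the altered ballot: Eli 11, Dana 6, Chen 13, Fay 8, Hira 0.
The switch changes the winner from Fay to Chen.

Chen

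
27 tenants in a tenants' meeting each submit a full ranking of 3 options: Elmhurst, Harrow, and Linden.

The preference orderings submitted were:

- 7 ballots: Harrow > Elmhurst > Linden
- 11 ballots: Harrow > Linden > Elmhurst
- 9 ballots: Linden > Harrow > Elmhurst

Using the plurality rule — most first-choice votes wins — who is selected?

First-place vote totals:
  Elmhurst: 0
  Harrow: 18
  Linden: 9
Harrow has the most first-place votes.

Harrow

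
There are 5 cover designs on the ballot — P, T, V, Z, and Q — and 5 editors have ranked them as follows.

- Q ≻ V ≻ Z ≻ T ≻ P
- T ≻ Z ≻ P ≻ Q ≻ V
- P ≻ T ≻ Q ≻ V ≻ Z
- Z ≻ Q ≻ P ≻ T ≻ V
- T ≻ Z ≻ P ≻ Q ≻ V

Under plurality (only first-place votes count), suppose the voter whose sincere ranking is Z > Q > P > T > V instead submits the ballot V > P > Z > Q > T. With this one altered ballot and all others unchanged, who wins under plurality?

First-place totals with the altered ballot: P 1, T 2, V 1, Z 0, Q 1.
The winner is unchanged: still T.

T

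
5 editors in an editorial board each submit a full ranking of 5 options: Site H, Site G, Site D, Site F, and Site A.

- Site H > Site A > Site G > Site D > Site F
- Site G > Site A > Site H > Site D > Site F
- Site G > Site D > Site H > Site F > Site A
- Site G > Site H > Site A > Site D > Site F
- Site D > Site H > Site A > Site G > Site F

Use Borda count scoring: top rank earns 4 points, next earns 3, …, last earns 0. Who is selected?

Site G

Borda scores:
  Site H: 4 + 2 + 2 + 3 + 3 = 14
  Site G: 2 + 4 + 4 + 4 + 1 = 15
  Site D: 1 + 1 + 3 + 1 + 4 = 10
  Site F: 0 + 0 + 1 + 0 + 0 = 1
  Site A: 3 + 3 + 0 + 2 + 2 = 10
Site G has the highest total.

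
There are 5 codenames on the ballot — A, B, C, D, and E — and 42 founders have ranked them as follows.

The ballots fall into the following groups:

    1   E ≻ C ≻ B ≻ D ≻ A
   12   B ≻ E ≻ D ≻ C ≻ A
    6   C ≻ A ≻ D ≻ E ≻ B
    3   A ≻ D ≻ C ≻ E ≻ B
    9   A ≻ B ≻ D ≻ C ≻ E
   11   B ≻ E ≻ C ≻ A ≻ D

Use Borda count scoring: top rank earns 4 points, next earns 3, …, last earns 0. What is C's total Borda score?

Borda scores:
  A: 0 + 12·0 + 6·3 + 3·4 + 9·4 + 11·1 = 77
  B: 2 + 12·4 + 6·0 + 3·0 + 9·3 + 11·4 = 121
  C: 3 + 12·1 + 6·4 + 3·2 + 9·1 + 11·2 = 76
  D: 1 + 12·2 + 6·2 + 3·3 + 9·2 + 11·0 = 64
  E: 4 + 12·3 + 6·1 + 3·1 + 9·0 + 11·3 = 82

76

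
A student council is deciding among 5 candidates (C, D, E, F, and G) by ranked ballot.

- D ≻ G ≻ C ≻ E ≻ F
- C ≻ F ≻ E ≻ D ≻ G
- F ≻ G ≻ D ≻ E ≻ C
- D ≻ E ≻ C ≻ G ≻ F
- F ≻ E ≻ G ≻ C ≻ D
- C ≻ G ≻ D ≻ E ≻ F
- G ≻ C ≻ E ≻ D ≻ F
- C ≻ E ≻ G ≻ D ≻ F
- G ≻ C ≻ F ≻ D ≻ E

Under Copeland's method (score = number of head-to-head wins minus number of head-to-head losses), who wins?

G

Pairwise results:
  C vs D: C wins 6–3.
  C vs E: C wins 6–3.
  C vs F: C wins 7–2.
  C vs G: G wins 5–4.
  D vs E: D wins 5–4.
  D vs F: D wins 5–4.
  D vs G: G wins 6–3.
  E vs F: E wins 5–4.
  E vs G: G wins 5–4.
  F vs G: G wins 6–3.
Copeland scores (wins − losses):
  C: 3 − 1 = 2
  D: 2 − 2 = 0
  E: 1 − 3 = -2
  F: 0 − 4 = -4
  G: 4 − 0 = 4
G has the best Copeland score.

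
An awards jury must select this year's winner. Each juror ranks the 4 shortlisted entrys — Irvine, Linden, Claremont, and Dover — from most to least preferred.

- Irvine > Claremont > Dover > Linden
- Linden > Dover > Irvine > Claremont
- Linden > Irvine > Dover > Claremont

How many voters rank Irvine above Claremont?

3

Ballots ranking Irvine above Claremont: 3.
Ballots ranking Claremont above Irvine: 0.
So 3 of 3 voters prefer Irvine to Claremont.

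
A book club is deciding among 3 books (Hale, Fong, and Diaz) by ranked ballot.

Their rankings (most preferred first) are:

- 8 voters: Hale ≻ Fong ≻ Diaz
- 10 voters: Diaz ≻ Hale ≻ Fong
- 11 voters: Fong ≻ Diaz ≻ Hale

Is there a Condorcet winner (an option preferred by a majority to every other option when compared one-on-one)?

No

Head-to-head results (29 voters total):
Hale vs Fong: Hale wins 18–11.
Hale vs Diaz: Diaz wins 21–8.
Fong vs Diaz: Fong wins 19–10.
No candidate beats all others: Hale beats Fong beats Diaz beats Hale, a majority cycle.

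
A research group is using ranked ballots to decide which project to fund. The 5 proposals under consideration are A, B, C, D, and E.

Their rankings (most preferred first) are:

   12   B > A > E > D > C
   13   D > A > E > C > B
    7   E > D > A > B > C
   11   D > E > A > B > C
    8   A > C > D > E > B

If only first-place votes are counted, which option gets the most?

First-place vote totals:
  A: 8
  B: 12
  C: 0
  D: 24
  E: 7
D has the most first-place votes.

D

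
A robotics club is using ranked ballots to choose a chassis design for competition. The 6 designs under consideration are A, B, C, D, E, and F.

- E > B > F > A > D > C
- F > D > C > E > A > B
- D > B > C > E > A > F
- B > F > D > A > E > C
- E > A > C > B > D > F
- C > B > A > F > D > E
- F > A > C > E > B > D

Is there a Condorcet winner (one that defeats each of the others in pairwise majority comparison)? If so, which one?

None — there is no Condorcet winner

Head-to-head results (7 voters total):
A vs B: B wins 4–3.
A vs C: A wins 4–3.
A vs D: A wins 4–3.
A vs E: E wins 4–3.
A vs F: F wins 4–3.
B vs C: C wins 4–3.
B vs D: B wins 5–2.
B vs E: E wins 4–3.
B vs F: B wins 5–2.
C vs D: D wins 4–3.
C vs E: C wins 4–3.
C vs F: F wins 4–3.
D vs E: D wins 4–3.
D vs F: F wins 5–2.
E vs F: F wins 4–3.
No candidate beats all others: A beats C beats B beats A, a majority cycle.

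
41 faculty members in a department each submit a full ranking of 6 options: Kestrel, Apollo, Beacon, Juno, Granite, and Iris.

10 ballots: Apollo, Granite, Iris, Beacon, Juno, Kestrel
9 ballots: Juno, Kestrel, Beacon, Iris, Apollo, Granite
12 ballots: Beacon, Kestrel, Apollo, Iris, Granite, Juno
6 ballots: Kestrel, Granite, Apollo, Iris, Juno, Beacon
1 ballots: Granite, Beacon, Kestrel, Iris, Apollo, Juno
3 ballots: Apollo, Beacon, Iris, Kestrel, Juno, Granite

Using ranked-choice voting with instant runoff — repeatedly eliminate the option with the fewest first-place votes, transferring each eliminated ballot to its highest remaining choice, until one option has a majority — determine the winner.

Beacon

Round 1: Apollo 13, Beacon 12, Juno 9, Kestrel 6, Granite 1, Iris 0. Iris has the fewest and is eliminated.
Round 2: Apollo 13, Beacon 12, Juno 9, Kestrel 6, Granite 1. Granite has the fewest and is eliminated.
Round 3: Apollo 13, Beacon 13, Juno 9, Kestrel 6. Kestrel has the fewest and is eliminated.
Round 4: Apollo 19, Beacon 13, Juno 9. Juno has the fewest and is eliminated.
Round 5: Beacon 22, Apollo 19. Beacon has a majority.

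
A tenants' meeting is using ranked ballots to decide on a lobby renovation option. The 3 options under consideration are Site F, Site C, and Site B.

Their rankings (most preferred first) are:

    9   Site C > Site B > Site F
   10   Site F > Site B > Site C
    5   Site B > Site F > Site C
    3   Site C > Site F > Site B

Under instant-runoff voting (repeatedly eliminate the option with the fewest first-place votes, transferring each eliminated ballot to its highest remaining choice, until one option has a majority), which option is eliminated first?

Site B

Round 1: Site C 12, Site F 10, Site B 5. Site B has the fewest and is eliminated.
Round 2: Site F 15, Site C 12. Site F has a majority.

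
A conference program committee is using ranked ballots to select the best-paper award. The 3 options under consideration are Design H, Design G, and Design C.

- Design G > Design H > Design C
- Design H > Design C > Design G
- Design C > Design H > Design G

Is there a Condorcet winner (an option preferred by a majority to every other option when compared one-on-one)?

Yes

Head-to-head results (3 voters total):
Design H vs Design G: Design H wins 2–1.
Design H vs Design C: Design H wins 2–1.
Design G vs Design C: Design C wins 2–1.
Design H beats each rival — Design G (2–1), Design C (2–1) — so Design H is the Condorcet winner.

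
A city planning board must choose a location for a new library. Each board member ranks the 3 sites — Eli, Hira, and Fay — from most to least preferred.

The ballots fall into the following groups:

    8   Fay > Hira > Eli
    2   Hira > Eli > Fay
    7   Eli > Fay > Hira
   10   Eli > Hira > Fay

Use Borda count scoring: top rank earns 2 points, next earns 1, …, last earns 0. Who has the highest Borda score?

Borda scores:
  Eli: 8·0 + 2·1 + 7·2 + 10·2 = 36
  Hira: 8·1 + 2·2 + 7·0 + 10·1 = 22
  Fay: 8·2 + 2·0 + 7·1 + 10·0 = 23
Eli has the highest total.

Eli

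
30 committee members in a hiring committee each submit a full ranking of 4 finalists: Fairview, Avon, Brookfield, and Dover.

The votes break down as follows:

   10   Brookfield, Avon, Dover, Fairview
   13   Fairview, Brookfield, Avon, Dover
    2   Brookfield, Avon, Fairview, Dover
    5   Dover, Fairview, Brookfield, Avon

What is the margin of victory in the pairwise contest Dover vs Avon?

Ballots ranking Dover above Avon: 5.
Ballots ranking Avon above Dover: 10+13+2 = 25.
Avon wins 25–5, a margin of 20.

20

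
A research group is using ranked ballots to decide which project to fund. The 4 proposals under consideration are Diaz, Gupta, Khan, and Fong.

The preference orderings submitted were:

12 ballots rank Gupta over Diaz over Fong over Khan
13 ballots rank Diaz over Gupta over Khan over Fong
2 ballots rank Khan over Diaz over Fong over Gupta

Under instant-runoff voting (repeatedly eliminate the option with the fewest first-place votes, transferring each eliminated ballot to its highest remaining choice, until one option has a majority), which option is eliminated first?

Fong

Round 1: Diaz 13, Gupta 12, Khan 2, Fong 0. Fong has the fewest and is eliminated.
Round 2: Diaz 13, Gupta 12, Khan 2. Khan has the fewest and is eliminated.
Round 3: Diaz 15, Gupta 12. Diaz has a majority.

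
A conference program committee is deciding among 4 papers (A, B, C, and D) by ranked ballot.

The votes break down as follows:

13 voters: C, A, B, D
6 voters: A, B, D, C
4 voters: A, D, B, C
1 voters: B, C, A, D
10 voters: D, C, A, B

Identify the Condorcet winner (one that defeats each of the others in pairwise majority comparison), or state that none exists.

No Condorcet winner

Head-to-head results (34 voters total):
A vs B: A wins 33–1.
A vs C: C wins 24–10.
A vs D: A wins 24–10.
B vs C: C wins 23–11.
B vs D: B wins 20–14.
C vs D: D wins 20–14.
No candidate beats all others: A beats D beats C beats A, a majority cycle.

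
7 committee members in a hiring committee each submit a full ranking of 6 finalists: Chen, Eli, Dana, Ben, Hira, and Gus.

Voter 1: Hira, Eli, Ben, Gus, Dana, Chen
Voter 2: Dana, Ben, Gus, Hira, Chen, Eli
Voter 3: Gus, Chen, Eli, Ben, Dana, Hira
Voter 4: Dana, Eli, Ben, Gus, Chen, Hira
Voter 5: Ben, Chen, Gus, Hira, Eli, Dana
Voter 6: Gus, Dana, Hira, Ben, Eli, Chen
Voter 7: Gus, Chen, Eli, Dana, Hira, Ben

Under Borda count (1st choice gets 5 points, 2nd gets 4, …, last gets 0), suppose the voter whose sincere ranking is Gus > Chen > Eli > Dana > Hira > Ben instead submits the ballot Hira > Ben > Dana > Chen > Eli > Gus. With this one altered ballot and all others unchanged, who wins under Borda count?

Ben

Borda totals with the altered ballot: Chen 12, Eli 14, Dana 19, Ben 23, Hira 17, Gus 20.
The switch changes the winner from Gus to Ben.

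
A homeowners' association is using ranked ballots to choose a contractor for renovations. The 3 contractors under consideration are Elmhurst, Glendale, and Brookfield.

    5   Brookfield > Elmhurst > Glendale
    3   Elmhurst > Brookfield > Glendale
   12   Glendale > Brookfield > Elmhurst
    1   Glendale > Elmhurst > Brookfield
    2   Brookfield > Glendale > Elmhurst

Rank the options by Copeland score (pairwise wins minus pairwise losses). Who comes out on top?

Glendale

Pairwise results:
  Elmhurst vs Glendale: Glendale wins 15–8.
  Elmhurst vs Brookfield: Brookfield wins 19–4.
  Glendale vs Brookfield: Glendale wins 13–10.
Copeland scores (wins − losses):
  Elmhurst: 0 − 2 = -2
  Glendale: 2 − 0 = 2
  Brookfield: 1 − 1 = 0
Glendale has the best Copeland score.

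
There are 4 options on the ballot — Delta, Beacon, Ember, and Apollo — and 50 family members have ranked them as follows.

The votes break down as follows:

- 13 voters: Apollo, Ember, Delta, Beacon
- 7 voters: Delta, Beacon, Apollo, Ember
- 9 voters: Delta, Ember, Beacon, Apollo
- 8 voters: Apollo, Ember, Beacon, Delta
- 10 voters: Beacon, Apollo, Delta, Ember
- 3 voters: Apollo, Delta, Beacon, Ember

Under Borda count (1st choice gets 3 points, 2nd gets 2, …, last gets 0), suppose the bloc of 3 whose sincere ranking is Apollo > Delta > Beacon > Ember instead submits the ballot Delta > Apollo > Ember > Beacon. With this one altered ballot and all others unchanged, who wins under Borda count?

Borda totals with the altered ballot: Delta 80, Beacon 61, Ember 63, Apollo 96.
The winner is unchanged: still Apollo.

Apollo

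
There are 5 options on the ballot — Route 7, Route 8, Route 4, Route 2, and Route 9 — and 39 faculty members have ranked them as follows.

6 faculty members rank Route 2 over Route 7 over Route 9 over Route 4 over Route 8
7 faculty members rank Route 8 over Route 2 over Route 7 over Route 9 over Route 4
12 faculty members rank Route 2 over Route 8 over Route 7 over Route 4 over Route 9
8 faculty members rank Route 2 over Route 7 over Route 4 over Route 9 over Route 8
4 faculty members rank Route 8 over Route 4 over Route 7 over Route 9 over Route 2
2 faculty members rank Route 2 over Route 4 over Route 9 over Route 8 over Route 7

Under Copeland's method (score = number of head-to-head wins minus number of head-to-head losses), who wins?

Pairwise results:
  Route 7 vs Route 8: Route 8 wins 25–14.
  Route 7 vs Route 4: Route 7 wins 33–6.
  Route 7 vs Route 2: Route 2 wins 35–4.
  Route 7 vs Route 9: Route 7 wins 37–2.
  Route 8 vs Route 4: Route 8 wins 23–16.
  Route 8 vs Route 2: Route 2 wins 28–11.
  Route 8 vs Route 9: Route 8 wins 23–16.
  Route 4 vs Route 2: Route 2 wins 35–4.
  Route 4 vs Route 9: Route 4 wins 26–13.
  Route 2 vs Route 9: Route 2 wins 35–4.
Copeland scores (wins − losses):
  Route 7: 2 − 2 = 0
  Route 8: 3 − 1 = 2
  Route 4: 1 − 3 = -2
  Route 2: 4 − 0 = 4
  Route 9: 0 − 4 = -4
Route 2 has the best Copeland score.

Route 2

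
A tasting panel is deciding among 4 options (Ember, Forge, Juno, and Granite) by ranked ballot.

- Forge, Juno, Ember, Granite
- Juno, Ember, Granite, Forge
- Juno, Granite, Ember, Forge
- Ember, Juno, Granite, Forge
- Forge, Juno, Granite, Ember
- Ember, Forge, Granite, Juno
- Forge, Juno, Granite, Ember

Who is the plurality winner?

Forge

First-place vote totals:
  Ember: 2
  Forge: 3
  Juno: 2
  Granite: 0
Forge has the most first-place votes.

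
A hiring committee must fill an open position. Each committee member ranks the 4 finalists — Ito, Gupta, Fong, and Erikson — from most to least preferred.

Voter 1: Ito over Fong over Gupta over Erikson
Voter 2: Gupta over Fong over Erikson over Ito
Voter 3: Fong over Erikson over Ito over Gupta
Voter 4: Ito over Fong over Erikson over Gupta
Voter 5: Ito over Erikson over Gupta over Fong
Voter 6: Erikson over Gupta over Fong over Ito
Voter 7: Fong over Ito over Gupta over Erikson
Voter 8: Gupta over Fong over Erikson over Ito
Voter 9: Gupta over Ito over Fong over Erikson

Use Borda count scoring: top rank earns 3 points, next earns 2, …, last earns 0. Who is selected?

Borda scores:
  Ito: 3 + 0 + 1 + 3 + 3 + 0 + 2 + 0 + 2 = 14
  Gupta: 1 + 3 + 0 + 0 + 1 + 2 + 1 + 3 + 3 = 14
  Fong: 2 + 2 + 3 + 2 + 0 + 1 + 3 + 2 + 1 = 16
  Erikson: 0 + 1 + 2 + 1 + 2 + 3 + 0 + 1 + 0 = 10
Fong has the highest total.

Fong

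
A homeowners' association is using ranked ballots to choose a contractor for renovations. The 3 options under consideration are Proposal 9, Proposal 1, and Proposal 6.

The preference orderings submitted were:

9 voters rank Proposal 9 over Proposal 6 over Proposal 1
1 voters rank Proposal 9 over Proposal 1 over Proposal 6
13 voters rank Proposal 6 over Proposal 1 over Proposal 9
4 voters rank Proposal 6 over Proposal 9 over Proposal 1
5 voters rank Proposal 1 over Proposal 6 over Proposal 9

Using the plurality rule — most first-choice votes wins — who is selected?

First-place vote totals:
  Proposal 9: 10
  Proposal 1: 5
  Proposal 6: 17
Proposal 6 has the most first-place votes.

Proposal 6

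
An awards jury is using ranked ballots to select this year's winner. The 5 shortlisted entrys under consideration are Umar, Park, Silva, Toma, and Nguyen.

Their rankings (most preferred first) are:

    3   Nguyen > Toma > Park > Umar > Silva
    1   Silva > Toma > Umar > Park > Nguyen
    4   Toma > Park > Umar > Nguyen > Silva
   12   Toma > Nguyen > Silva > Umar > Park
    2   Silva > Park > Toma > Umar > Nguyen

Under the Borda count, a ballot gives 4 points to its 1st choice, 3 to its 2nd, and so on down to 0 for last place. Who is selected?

Toma

Borda scores:
  Umar: 3·1 + 2 + 4·2 + 12·1 + 2·1 = 27
  Park: 3·2 + 1 + 4·3 + 12·0 + 2·3 = 25
  Silva: 3·0 + 4 + 4·0 + 12·2 + 2·4 = 36
  Toma: 3·3 + 3 + 4·4 + 12·4 + 2·2 = 80
  Nguyen: 3·4 + 0 + 4·1 + 12·3 + 2·0 = 52
Toma has the highest total.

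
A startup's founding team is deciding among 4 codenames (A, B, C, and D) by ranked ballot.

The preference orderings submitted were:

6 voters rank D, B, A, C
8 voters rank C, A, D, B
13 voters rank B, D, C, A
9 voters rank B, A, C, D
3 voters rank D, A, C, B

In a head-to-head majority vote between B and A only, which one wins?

Ballots ranking B above A: 6+13+9 = 28.
Ballots ranking A above B: 8+3 = 11.
B wins the head-to-head, 28–11.

B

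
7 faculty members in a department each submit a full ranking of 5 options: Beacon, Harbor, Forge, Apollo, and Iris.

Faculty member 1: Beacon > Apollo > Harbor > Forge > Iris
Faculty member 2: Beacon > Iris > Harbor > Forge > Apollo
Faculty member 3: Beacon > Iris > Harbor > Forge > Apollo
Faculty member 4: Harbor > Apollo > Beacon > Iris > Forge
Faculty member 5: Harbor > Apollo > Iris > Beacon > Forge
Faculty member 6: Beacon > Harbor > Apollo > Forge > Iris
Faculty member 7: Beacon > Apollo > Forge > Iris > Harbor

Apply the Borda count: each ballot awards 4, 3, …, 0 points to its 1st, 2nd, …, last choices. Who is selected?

Beacon

Borda scores:
  Beacon: 4 + 4 + 4 + 2 + 1 + 4 + 4 = 23
  Harbor: 2 + 2 + 2 + 4 + 4 + 3 + 0 = 17
  Forge: 1 + 1 + 1 + 0 + 0 + 1 + 2 = 6
  Apollo: 3 + 0 + 0 + 3 + 3 + 2 + 3 = 14
  Iris: 0 + 3 + 3 + 1 + 2 + 0 + 1 = 10
Beacon has the highest total.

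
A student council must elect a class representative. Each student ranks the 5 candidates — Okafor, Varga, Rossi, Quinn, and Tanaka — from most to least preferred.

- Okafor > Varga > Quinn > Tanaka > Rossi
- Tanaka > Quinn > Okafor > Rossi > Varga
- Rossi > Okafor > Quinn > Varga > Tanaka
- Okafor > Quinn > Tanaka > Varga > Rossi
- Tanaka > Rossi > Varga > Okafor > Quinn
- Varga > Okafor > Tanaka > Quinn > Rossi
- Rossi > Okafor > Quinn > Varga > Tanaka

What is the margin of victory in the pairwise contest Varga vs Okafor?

Ballots ranking Varga above Okafor: 2.
Ballots ranking Okafor above Varga: 5.
Okafor wins 5–2, a margin of 3.

3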